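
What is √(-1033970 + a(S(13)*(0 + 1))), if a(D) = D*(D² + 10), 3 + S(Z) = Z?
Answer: I*√1032870 ≈ 1016.3*I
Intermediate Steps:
S(Z) = -3 + Z
a(D) = D*(10 + D²)
√(-1033970 + a(S(13)*(0 + 1))) = √(-1033970 + ((-3 + 13)*(0 + 1))*(10 + ((-3 + 13)*(0 + 1))²)) = √(-1033970 + (10*1)*(10 + (10*1)²)) = √(-1033970 + 10*(10 + 10²)) = √(-1033970 + 10*(10 + 100)) = √(-1033970 + 10*110) = √(-1033970 + 1100) = √(-1032870) = I*√1032870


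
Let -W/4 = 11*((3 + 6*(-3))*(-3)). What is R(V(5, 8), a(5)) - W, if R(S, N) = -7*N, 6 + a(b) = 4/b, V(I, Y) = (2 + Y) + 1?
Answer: 10082/5 ≈ 2016.4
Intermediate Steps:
V(I, Y) = 3 + Y
a(b) = -6 + 4/b
W = -1980 (W = -44*(3 + 6*(-3))*(-3) = -44*(3 - 18)*(-3) = -44*(-15*(-3)) = -44*45 = -4*495 = -1980)
R(V(5, 8), a(5)) - W = -7*(-6 + 4/5) - 1*(-1980) = -7*(-6 + 4*(⅕)) + 1980 = -7*(-6 + ⅘) + 1980 = -7*(-26/5) + 1980 = 182/5 + 1980 = 10082/5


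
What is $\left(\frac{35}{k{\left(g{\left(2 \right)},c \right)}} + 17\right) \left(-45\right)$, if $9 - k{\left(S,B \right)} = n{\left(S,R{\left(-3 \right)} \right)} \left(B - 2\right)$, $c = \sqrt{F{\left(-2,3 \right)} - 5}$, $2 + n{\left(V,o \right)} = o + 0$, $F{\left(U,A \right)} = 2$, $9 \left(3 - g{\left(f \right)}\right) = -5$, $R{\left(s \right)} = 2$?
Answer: $0$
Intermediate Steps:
$g{\left(f \right)} = \frac{32}{9}$ ($g{\left(f \right)} = 3 - - \frac{5}{9} = 3 + \frac{5}{9} = \frac{32}{9}$)
$n{\left(V,o \right)} = -2 + o$ ($n{\left(V,o \right)} = -2 + \left(o + 0\right) = -2 + o$)
$c = i \sqrt{3}$ ($c = \sqrt{2 - 5} = \sqrt{-3} = i \sqrt{3} \approx 1.732 i$)
$k{\left(S,B \right)} = 9$ ($k{\left(S,B \right)} = 9 - \left(-2 + 2\right) \left(B - 2\right) = 9 - 0 \left(-2 + B\right) = 9 - 0 = 9 + 0 = 9$)
$\left(\frac{35}{k{\left(g{\left(2 \right)},c \right)}} + 17\right) \left(-45\right) = \left(\frac{35}{9} + 17\right) \left(-45\right) = \frac{188}{9} \left(-45\right) = -940$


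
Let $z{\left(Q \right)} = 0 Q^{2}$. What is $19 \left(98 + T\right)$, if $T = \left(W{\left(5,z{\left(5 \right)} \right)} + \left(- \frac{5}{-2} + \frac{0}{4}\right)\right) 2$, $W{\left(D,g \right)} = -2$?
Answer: $1881$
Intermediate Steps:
$z{\left(Q \right)} = 0$
$T = 1$ ($T = \left(-2 + \left(- \frac{5}{-2} + \frac{0}{4}\right)\right) 2 = \left(-2 + \left(\left(-5\right) \left(- \frac{1}{2}\right) + 0 \cdot \frac{1}{4}\right)\right) 2 = \left(-2 + \left(\frac{5}{2} + 0\right)\right) 2 = \left(-2 + \frac{5}{2}\right) 2 = \frac{1}{2} \cdot 2 = 1$)
$19 \left(98 + T\right) = 19 \left(98 + 1\right) = 19 \cdot 99 = 1881$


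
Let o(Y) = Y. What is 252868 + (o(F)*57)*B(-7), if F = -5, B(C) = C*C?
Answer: 238903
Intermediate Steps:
B(C) = C**2
252868 + (o(F)*57)*B(-7) = 252868 - 5*57*(-7)**2 = 252868 - 285*49 = 252868 - 13965 = 238903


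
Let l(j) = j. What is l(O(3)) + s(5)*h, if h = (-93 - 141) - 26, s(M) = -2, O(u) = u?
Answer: 523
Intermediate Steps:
h = -260 (h = -234 - 26 = -260)
l(O(3)) + s(5)*h = 3 - 2*(-260) = 3 + 520 = 523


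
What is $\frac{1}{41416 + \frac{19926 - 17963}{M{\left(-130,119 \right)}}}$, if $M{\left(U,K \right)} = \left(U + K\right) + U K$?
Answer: $\frac{15481}{641159133} \approx 2.4145 \cdot 10^{-5}$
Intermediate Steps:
$M{\left(U,K \right)} = K + U + K U$ ($M{\left(U,K \right)} = \left(K + U\right) + K U = K + U + K U$)
$\frac{1}{41416 + \frac{19926 - 17963}{M{\left(-130,119 \right)}}} = \frac{1}{41416 + \frac{19926 - 17963}{119 - 130 + 119 \left(-130\right)}} = \frac{1}{41416 + \frac{1963}{119 - 130 - 15470}} = \frac{1}{41416 + \frac{1963}{-15481}} = \frac{1}{41416 + 1963 \left(- \frac{1}{15481}\right)} = \frac{1}{41416 - \frac{1963}{15481}} = \frac{1}{\frac{641159133}{15481}} = \frac{15481}{641159133}$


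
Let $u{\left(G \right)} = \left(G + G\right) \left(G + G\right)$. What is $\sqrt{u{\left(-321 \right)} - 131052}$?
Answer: $2 \sqrt{70278} \approx 530.2$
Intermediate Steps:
$u{\left(G \right)} = 4 G^{2}$ ($u{\left(G \right)} = 2 G 2 G = 4 G^{2}$)
$\sqrt{u{\left(-321 \right)} - 131052} = \sqrt{4 \left(-321\right)^{2} - 131052} = \sqrt{4 \cdot 103041 - 131052} = \sqrt{412164 - 131052} = \sqrt{281112} = 2 \sqrt{70278}$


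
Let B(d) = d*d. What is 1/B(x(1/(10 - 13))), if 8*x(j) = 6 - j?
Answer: 576/361 ≈ 1.5956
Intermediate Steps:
x(j) = ¾ - j/8 (x(j) = (6 - j)/8 = ¾ - j/8)
B(d) = d²
1/B(x(1/(10 - 13))) = 1/((¾ - 1/(8*(10 - 13)))²) = 1/((¾ - ⅛/(-3))²) = 1/((¾ - ⅛*(-⅓))²) = 1/((¾ + 1/24)²) = 1/((19/24)²) = 1/(361/576) = 576/361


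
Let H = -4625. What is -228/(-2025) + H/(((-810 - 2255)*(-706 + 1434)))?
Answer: 34540439/301228200 ≈ 0.11467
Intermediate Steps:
-228/(-2025) + H/(((-810 - 2255)*(-706 + 1434))) = -228/(-2025) - 4625*1/((-810 - 2255)*(-706 + 1434)) = -228*(-1/2025) - 4625/((-3065*728)) = 76/675 - 4625/(-2231320) = 76/675 - 4625*(-1/2231320) = 76/675 + 925/446264 = 34540439/301228200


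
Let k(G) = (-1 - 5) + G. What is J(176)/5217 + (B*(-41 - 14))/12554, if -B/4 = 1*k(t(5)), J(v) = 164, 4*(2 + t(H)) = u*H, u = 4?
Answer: -692182/32747109 ≈ -0.021137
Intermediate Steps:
t(H) = -2 + H (t(H) = -2 + (4*H)/4 = -2 + H)
k(G) = -6 + G
B = 12 (B = -4*(-6 + (-2 + 5)) = -4*(-6 + 3) = -4*(-3) = 12)
J(176)/5217 + (B*(-41 - 14))/12554 = 164/5217 + (12*(-41 - 14))/12554 = 164*(1/5217) + (12*(-55))*(1/12554) = 164/5217 - 660*1/12554 = 164/5217 - 330/6277 = -692182/32747109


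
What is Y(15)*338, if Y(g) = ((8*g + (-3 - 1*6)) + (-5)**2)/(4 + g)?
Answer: 45968/19 ≈ 2419.4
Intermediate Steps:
Y(g) = (16 + 8*g)/(4 + g) (Y(g) = ((8*g + (-3 - 6)) + 25)/(4 + g) = ((8*g - 9) + 25)/(4 + g) = ((-9 + 8*g) + 25)/(4 + g) = (16 + 8*g)/(4 + g))
Y(15)*338 = (8*(2 + 15)/(4 + 15))*338 = (8*17/19)*338 = (8*(1/19)*17)*338 = (136/19)*338 = 45968/19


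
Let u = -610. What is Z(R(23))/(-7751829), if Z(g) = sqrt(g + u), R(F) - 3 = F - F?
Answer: -I*sqrt(607)/7751829 ≈ -3.1783e-6*I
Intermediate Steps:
R(F) = 3 (R(F) = 3 + (F - F) = 3 + 0 = 3)
Z(g) = sqrt(-610 + g) (Z(g) = sqrt(g - 610) = sqrt(-610 + g))
Z(R(23))/(-7751829) = sqrt(-610 + 3)/(-7751829) = sqrt(-607)*(-1/7751829) = (I*sqrt(607))*(-1/7751829) = -I*sqrt(607)/7751829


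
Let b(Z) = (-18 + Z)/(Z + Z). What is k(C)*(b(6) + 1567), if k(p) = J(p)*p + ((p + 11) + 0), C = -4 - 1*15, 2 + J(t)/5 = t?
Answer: 3111642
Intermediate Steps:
b(Z) = (-18 + Z)/(2*Z) (b(Z) = (-18 + Z)/((2*Z)) = (-18 + Z)*(1/(2*Z)) = (-18 + Z)/(2*Z))
J(t) = -10 + 5*t
C = -19 (C = -4 - 15 = -19)
k(p) = 11 + p + p*(-10 + 5*p) (k(p) = (-10 + 5*p)*p + ((p + 11) + 0) = p*(-10 + 5*p) + ((11 + p) + 0) = p*(-10 + 5*p) + (11 + p) = 11 + p + p*(-10 + 5*p))
k(C)*(b(6) + 1567) = (11 - 19 + 5*(-19)*(-2 - 19))*((½)*(-18 + 6)/6 + 1567) = (11 - 19 + 5*(-19)*(-21))*((½)*(⅙)*(-12) + 1567) = (11 - 19 + 1995)*(-1 + 1567) = 1987*1566 = 3111642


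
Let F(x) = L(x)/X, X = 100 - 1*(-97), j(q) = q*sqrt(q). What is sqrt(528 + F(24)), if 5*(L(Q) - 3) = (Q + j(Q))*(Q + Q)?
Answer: sqrt(513428295 + 2269440*sqrt(6))/985 ≈ 23.128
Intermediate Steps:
j(q) = q**(3/2)
L(Q) = 3 + 2*Q*(Q + Q**(3/2))/5 (L(Q) = 3 + ((Q + Q**(3/2))*(Q + Q))/5 = 3 + ((Q + Q**(3/2))*(2*Q))/5 = 3 + (2*Q*(Q + Q**(3/2)))/5 = 3 + 2*Q*(Q + Q**(3/2))/5)
X = 197 (X = 100 + 97 = 197)
F(x) = 3/197 + 2*x**2/985 + 2*x**(5/2)/985 (F(x) = (3 + 2*x**2/5 + 2*x**(5/2)/5)/197 = (3 + 2*x**2/5 + 2*x**(5/2)/5)*(1/197) = 3/197 + 2*x**2/985 + 2*x**(5/2)/985)
sqrt(528 + F(24)) = sqrt(528 + (3/197 + (2/985)*24**2 + 2*24**(5/2)/985)) = sqrt(528 + (3/197 + (2/985)*576 + 2*(1152*sqrt(6))/985)) = sqrt(528 + (3/197 + 1152/985 + 2304*sqrt(6)/985)) = sqrt(528 + (1167/985 + 2304*sqrt(6)/985)) = sqrt(521247/985 + 2304*sqrt(6)/985)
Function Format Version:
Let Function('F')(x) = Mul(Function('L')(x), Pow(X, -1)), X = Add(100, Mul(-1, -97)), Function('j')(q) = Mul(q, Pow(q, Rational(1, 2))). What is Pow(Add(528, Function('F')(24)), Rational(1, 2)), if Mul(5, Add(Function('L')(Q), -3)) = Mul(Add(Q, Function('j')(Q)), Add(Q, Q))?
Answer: Mul(Rational(1, 985), Pow(Add(513428295, Mul(2269440, Pow(6, Rational(1, 2)))), Rational(1, 2))) ≈ 23.128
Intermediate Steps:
Function('j')(q) = Pow(q, Rational(3, 2))
Function('L')(Q) = Add(3, Mul(Rational(2, 5), Q, Add(Q, Pow(Q, Rational(3, 2))))) (Function('L')(Q) = Add(3, Mul(Rational(1, 5), Mul(Add(Q, Pow(Q, Rational(3, 2))), Add(Q, Q)))) = Add(3, Mul(Rational(1, 5), Mul(Add(Q, Pow(Q, Rational(3, 2))), Mul(2, Q)))) = Add(3, Mul(Rational(1, 5), Mul(2, Q, Add(Q, Pow(Q, Rational(3, 2)))))) = Add(3, Mul(Rational(2, 5), Q, Add(Q, Pow(Q, Rational(3, 2))))))
X = 197 (X = Add(100, 97) = 197)
Function('F')(x) = Add(Rational(3, 197), Mul(Rational(2, 985), Pow(x, 2)), Mul(Rational(2, 985), Pow(x, Rational(5, 2)))) (Function('F')(x) = Mul(Add(3, Mul(Rational(2, 5), Pow(x, 2)), Mul(Rational(2, 5), Pow(x, Rational(5, 2)))), Pow(197, -1)) = Mul(Add(3, Mul(Rational(2, 5), Pow(x, 2)), Mul(Rational(2, 5), Pow(x, Rational(5, 2)))), Rational(1, 197)) = Add(Rational(3, 197), Mul(Rational(2, 985), Pow(x, 2)), Mul(Rational(2, 985), Pow(x, Rational(5, 2)))))
Pow(Add(528, Function('F')(24)), Rational(1, 2)) = Pow(Add(528, Add(Rational(3, 197), Mul(Rational(2, 985), Pow(24, 2)), Mul(Rational(2, 985), Pow(24, Rational(5, 2))))), Rational(1, 2)) = Pow(Add(528, Add(Rational(3, 197), Mul(Rational(2, 985), 576), Mul(Rational(2, 985), Mul(1152, Pow(6, Rational(1, 2)))))), Rational(1, 2)) = Pow(Add(528, Add(Rational(3, 197), Rational(1152, 985), Mul(Rational(2304, 985), Pow(6, Rational(1, 2))))), Rational(1, 2)) = Pow(Add(528, Add(Rational(1167, 985), Mul(Rational(2304, 985), Pow(6, Rational(1, 2))))), Rational(1, 2)) = Pow(Add(Rational(521247, 985), Mul(Rational(2304, 985), Pow(6, Rational(1, 2)))), Rational(1, 2))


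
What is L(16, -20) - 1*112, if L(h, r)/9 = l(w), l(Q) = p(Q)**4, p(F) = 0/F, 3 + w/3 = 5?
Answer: -112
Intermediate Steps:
w = 6 (w = -9 + 3*5 = -9 + 15 = 6)
p(F) = 0
l(Q) = 0 (l(Q) = 0**4 = 0)
L(h, r) = 0 (L(h, r) = 9*0 = 0)
L(16, -20) - 1*112 = 0 - 1*112 = 0 - 112 = -112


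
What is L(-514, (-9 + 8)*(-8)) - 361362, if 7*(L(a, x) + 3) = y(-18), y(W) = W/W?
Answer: -2529554/7 ≈ -3.6137e+5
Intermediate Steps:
y(W) = 1
L(a, x) = -20/7 (L(a, x) = -3 + (⅐)*1 = -3 + ⅐ = -20/7)
L(-514, (-9 + 8)*(-8)) - 361362 = -20/7 - 361362 = -2529554/7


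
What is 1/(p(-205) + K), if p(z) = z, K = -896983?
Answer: -1/897188 ≈ -1.1146e-6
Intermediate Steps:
1/(p(-205) + K) = 1/(-205 - 896983) = 1/(-897188) = -1/897188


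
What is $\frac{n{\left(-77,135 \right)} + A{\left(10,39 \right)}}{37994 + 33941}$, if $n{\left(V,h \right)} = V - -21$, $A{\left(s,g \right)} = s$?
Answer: $- \frac{46}{71935} \approx -0.00063947$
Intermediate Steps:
$n{\left(V,h \right)} = 21 + V$ ($n{\left(V,h \right)} = V + 21 = 21 + V$)
$\frac{n{\left(-77,135 \right)} + A{\left(10,39 \right)}}{37994 + 33941} = \frac{\left(21 - 77\right) + 10}{37994 + 33941} = \frac{-56 + 10}{71935} = \left(-46\right) \frac{1}{71935} = - \frac{46}{71935}$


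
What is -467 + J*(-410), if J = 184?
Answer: -75907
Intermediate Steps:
-467 + J*(-410) = -467 + 184*(-410) = -467 - 75440 = -75907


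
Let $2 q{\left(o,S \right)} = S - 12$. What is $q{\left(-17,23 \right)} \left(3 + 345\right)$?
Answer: $1914$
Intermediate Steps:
$q{\left(o,S \right)} = -6 + \frac{S}{2}$ ($q{\left(o,S \right)} = \frac{S - 12}{2} = \frac{-12 + S}{2} = -6 + \frac{S}{2}$)
$q{\left(-17,23 \right)} \left(3 + 345\right) = \left(-6 + \frac{1}{2} \cdot 23\right) \left(3 + 345\right) = \left(-6 + \frac{23}{2}\right) 348 = \frac{11}{2} \cdot 348 = 1914$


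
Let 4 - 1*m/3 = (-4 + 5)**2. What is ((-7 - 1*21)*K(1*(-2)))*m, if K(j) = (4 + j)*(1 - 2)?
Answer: 504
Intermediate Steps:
K(j) = -4 - j (K(j) = (4 + j)*(-1) = -4 - j)
m = 9 (m = 12 - 3*(-4 + 5)**2 = 12 - 3*1**2 = 12 - 3*1 = 12 - 3 = 9)
((-7 - 1*21)*K(1*(-2)))*m = ((-7 - 1*21)*(-4 - (-2)))*9 = ((-7 - 21)*(-4 - 1*(-2)))*9 = -28*(-4 + 2)*9 = -28*(-2)*9 = 56*9 = 504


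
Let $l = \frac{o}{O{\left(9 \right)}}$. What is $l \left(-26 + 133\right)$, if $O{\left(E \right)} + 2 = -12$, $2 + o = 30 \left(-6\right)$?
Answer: $1391$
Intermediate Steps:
$o = -182$ ($o = -2 + 30 \left(-6\right) = -2 - 180 = -182$)
$O{\left(E \right)} = -14$ ($O{\left(E \right)} = -2 - 12 = -14$)
$l = 13$ ($l = - \frac{182}{-14} = \left(-182\right) \left(- \frac{1}{14}\right) = 13$)
$l \left(-26 + 133\right) = 13 \left(-26 + 133\right) = 13 \cdot 107 = 1391$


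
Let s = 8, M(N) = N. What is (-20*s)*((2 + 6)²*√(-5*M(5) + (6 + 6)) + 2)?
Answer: -320 - 10240*I*√13 ≈ -320.0 - 36921.0*I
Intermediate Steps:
(-20*s)*((2 + 6)²*√(-5*M(5) + (6 + 6)) + 2) = (-20*8)*((2 + 6)²*√(-5*5 + (6 + 6)) + 2) = -160*(8²*√(-25 + 12) + 2) = -160*(64*√(-13) + 2) = -160*(64*(I*√13) + 2) = -160*(64*I*√13 + 2) = -160*(2 + 64*I*√13) = -320 - 10240*I*√13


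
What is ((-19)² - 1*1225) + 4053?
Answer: 3189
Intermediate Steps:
((-19)² - 1*1225) + 4053 = (361 - 1225) + 4053 = -864 + 4053 = 3189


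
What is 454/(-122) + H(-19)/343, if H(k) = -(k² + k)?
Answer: -98723/20923 ≈ -4.7184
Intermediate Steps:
H(k) = -k - k² (H(k) = -(k + k²) = -k - k²)
454/(-122) + H(-19)/343 = 454/(-122) - 1*(-19)*(1 - 19)/343 = 454*(-1/122) - 1*(-19)*(-18)*(1/343) = -227/61 - 342*1/343 = -227/61 - 342/343 = -98723/20923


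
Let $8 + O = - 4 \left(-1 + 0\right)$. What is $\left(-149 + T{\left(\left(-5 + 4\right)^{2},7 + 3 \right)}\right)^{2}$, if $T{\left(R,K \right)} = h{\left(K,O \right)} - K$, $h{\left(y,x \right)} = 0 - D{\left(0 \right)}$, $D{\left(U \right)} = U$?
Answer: $25281$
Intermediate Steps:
$O = -4$ ($O = -8 - 4 \left(-1 + 0\right) = -8 - -4 = -8 + 4 = -4$)
$h{\left(y,x \right)} = 0$ ($h{\left(y,x \right)} = 0 - 0 = 0 + 0 = 0$)
$T{\left(R,K \right)} = - K$ ($T{\left(R,K \right)} = 0 - K = - K$)
$\left(-149 + T{\left(\left(-5 + 4\right)^{2},7 + 3 \right)}\right)^{2} = \left(-149 - \left(7 + 3\right)\right)^{2} = \left(-149 - 10\right)^{2} = \left(-159\right)^{2} = 25281$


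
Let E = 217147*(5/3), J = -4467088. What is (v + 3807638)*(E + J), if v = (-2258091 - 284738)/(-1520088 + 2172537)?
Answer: -30595309364181527857/1957347 ≈ -1.5631e+13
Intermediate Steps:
v = -2542829/652449 ≈ -3.8974
E = 1085735/3 (E = 217147*(5*(⅓)) = 217147*(5/3) = 1085735/3 ≈ 3.6191e+5)
(v + 3807638)*(E + J) = (-2542829/652449 + 3807638)*(1085735/3 - 4467088) = (2484287062633/652449)*(-12315529/3) = -30595309364181527857/1957347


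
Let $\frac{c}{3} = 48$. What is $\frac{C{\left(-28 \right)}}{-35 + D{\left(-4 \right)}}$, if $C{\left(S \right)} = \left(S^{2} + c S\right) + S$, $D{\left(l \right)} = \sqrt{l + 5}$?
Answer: $\frac{1638}{17} \approx 96.353$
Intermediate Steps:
$D{\left(l \right)} = \sqrt{5 + l}$
$c = 144$ ($c = 3 \cdot 48 = 144$)
$C{\left(S \right)} = S^{2} + 145 S$ ($C{\left(S \right)} = \left(S^{2} + 144 S\right) + S = S^{2} + 145 S$)
$\frac{C{\left(-28 \right)}}{-35 + D{\left(-4 \right)}} = \frac{\left(-28\right) \left(145 - 28\right)}{-35 + \sqrt{5 - 4}} = \frac{\left(-28\right) 117}{-35 + \sqrt{1}} = \frac{1}{-35 + 1} \left(-3276\right) = \frac{1}{-34} \left(-3276\right) = \left(- \frac{1}{34}\right) \left(-3276\right) = \frac{1638}{17}$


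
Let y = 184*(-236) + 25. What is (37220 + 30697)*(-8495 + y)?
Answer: -3524484798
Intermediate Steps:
y = -43399 (y = -43424 + 25 = -43399)
(37220 + 30697)*(-8495 + y) = (37220 + 30697)*(-8495 - 43399) = 67917*(-51894) = -3524484798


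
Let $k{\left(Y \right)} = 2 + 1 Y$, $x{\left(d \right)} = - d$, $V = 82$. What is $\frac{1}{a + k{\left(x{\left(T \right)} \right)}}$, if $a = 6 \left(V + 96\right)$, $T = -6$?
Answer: $\frac{1}{1076} \approx 0.00092937$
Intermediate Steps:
$k{\left(Y \right)} = 2 + Y$
$a = 1068$ ($a = 6 \left(82 + 96\right) = 6 \cdot 178 = 1068$)
$\frac{1}{a + k{\left(x{\left(T \right)} \right)}} = \frac{1}{1068 + \left(2 - -6\right)} = \frac{1}{1068 + \left(2 + 6\right)} = \frac{1}{1068 + 8} = \frac{1}{1076}$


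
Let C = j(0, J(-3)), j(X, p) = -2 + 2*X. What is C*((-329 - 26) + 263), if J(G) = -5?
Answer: 184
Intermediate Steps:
C = -2 (C = -2 + 2*0 = -2 + 0 = -2)
C*((-329 - 26) + 263) = -2*((-329 - 26) + 263) = -2*(-355 + 263) = -2*(-92) = 184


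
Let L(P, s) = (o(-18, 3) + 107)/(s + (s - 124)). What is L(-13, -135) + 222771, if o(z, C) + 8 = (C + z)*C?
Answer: 43885860/197 ≈ 2.2277e+5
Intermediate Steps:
o(z, C) = -8 + C*(C + z) (o(z, C) = -8 + (C + z)*C = -8 + C*(C + z))
L(P, s) = 54/(-124 + 2*s) (L(P, s) = ((-8 + 3² + 3*(-18)) + 107)/(s + (s - 124)) = ((-8 + 9 - 54) + 107)/(s + (-124 + s)) = (-53 + 107)/(-124 + 2*s) = 54/(-124 + 2*s))
L(-13, -135) + 222771 = 27/(-62 - 135) + 222771 = 27/(-197) + 222771 = 27*(-1/197) + 222771 = -27/197 + 222771 = 43885860/197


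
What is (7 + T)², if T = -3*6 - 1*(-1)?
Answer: 100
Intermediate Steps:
T = -17 (T = -18 + 1 = -17)
(7 + T)² = (7 - 17)² = (-10)² = 100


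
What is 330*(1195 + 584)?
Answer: 587070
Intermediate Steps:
330*(1195 + 584) = 330*1779 = 587070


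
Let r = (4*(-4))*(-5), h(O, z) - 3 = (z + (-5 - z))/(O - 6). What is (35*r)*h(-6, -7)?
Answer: 28700/3 ≈ 9566.7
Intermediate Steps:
h(O, z) = 3 - 5/(-6 + O) (h(O, z) = 3 + (z + (-5 - z))/(O - 6) = 3 - 5/(-6 + O))
r = 80 (r = -16*(-5) = 80)
(35*r)*h(-6, -7) = (35*80)*((-23 + 3*(-6))/(-6 - 6)) = 2800*((-23 - 18)/(-12)) = 2800*(-1/12*(-41)) = 2800*(41/12) = 28700/3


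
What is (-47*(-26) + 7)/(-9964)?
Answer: -1229/9964 ≈ -0.12334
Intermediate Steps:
(-47*(-26) + 7)/(-9964) = (1222 + 7)*(-1/9964) = 1229*(-1/9964) = -1229/9964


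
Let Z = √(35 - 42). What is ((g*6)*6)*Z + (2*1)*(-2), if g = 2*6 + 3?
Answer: -4 + 540*I*√7 ≈ -4.0 + 1428.7*I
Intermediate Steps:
g = 15 (g = 12 + 3 = 15)
Z = I*√7 (Z = √(-7) = I*√7 ≈ 2.6458*I)
((g*6)*6)*Z + (2*1)*(-2) = ((15*6)*6)*(I*√7) + (2*1)*(-2) = (90*6)*(I*√7) + 2*(-2) = 540*(I*√7) - 4 = 540*I*√7 - 4 = -4 + 540*I*√7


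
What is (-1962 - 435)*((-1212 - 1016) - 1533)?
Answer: 9015117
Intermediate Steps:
(-1962 - 435)*((-1212 - 1016) - 1533) = -2397*(-2228 - 1533) = -2397*(-3761) = 9015117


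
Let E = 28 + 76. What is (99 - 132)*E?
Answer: -3432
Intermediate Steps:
E = 104
(99 - 132)*E = (99 - 132)*104 = -33*104 = -3432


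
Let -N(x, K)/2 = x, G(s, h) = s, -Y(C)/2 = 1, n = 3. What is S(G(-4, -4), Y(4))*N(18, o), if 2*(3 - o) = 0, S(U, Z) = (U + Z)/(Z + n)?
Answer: 216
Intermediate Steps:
Y(C) = -2 (Y(C) = -2*1 = -2)
S(U, Z) = (U + Z)/(3 + Z) (S(U, Z) = (U + Z)/(Z + 3) = (U + Z)/(3 + Z))
o = 3 (o = 3 - ½*0 = 3 + 0 = 3)
N(x, K) = -2*x
S(G(-4, -4), Y(4))*N(18, o) = ((-4 - 2)/(3 - 2))*(-2*18) = (-6/1)*(-36) = (1*(-6))*(-36) = -6*(-36) = 216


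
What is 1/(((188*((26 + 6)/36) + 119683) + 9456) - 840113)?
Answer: -9/6397262 ≈ -1.4069e-6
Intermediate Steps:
1/(((188*((26 + 6)/36) + 119683) + 9456) - 840113) = 1/(((188*(32*(1/36)) + 119683) + 9456) - 840113) = 1/(((188*(8/9) + 119683) + 9456) - 840113) = 1/(((1504/9 + 119683) + 9456) - 840113) = 1/((1078651/9 + 9456) - 840113) = 1/(1163755/9 - 840113) = 1/(-6397262/9) = -9/6397262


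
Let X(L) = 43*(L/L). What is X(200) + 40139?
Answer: 40182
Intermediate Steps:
X(L) = 43 (X(L) = 43*1 = 43)
X(200) + 40139 = 43 + 40139 = 40182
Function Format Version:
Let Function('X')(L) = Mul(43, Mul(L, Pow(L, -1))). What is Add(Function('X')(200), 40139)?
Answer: 40182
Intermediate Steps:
Function('X')(L) = 43 (Function('X')(L) = Mul(43, 1) = 43)
Add(Function('X')(200), 40139) = Add(43, 40139) = 40182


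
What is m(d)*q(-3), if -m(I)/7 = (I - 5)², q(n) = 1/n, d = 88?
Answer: 48223/3 ≈ 16074.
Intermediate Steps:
m(I) = -7*(-5 + I)² (m(I) = -7*(I - 5)² = -7*(-5 + I)²)
m(d)*q(-3) = -7*(-5 + 88)²/(-3) = -7*83²*(-⅓) = -7*6889*(-⅓) = -48223*(-⅓) = 48223/3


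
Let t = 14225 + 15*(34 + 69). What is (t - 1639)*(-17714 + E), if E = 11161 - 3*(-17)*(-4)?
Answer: -95483167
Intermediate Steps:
t = 15770 (t = 14225 + 15*103 = 14225 + 1545 = 15770)
E = 10957 (E = 11161 + 51*(-4) = 11161 - 204 = 10957)
(t - 1639)*(-17714 + E) = (15770 - 1639)*(-17714 + 10957) = 14131*(-6757) = -95483167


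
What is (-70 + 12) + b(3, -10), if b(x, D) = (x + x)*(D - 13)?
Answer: -196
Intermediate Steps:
b(x, D) = 2*x*(-13 + D) (b(x, D) = (2*x)*(-13 + D) = 2*x*(-13 + D))
(-70 + 12) + b(3, -10) = (-70 + 12) + 2*3*(-13 - 10) = -58 + 2*3*(-23) = -58 - 138 = -196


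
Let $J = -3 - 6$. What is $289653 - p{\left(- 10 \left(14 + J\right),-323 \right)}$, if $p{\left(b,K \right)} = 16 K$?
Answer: $294821$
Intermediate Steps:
$J = -9$ ($J = -3 - 6 = -9$)
$289653 - p{\left(- 10 \left(14 + J\right),-323 \right)} = 289653 - 16 \left(-323\right) = 289653 - -5168 = 289653 + 5168 = 294821$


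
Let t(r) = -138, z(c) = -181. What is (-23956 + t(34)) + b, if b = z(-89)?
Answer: -24275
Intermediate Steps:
b = -181
(-23956 + t(34)) + b = (-23956 - 138) - 181 = -24094 - 181 = -24275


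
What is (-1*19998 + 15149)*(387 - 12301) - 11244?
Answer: 57759742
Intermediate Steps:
(-1*19998 + 15149)*(387 - 12301) - 11244 = (-19998 + 15149)*(-11914) - 11244 = -4849*(-11914) - 11244 = 57770986 - 11244 = 57759742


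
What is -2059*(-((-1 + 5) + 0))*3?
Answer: 24708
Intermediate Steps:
-2059*(-((-1 + 5) + 0))*3 = -2059*(-(4 + 0))*3 = -2059*(-1*4)*3 = -(-8236)*3 = -2059*(-12) = 24708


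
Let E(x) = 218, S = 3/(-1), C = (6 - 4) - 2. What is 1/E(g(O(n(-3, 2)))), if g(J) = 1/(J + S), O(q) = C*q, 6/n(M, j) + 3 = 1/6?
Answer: 1/218 ≈ 0.0045872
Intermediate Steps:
n(M, j) = -36/17 (n(M, j) = 6/(-3 + 1/6) = 6/(-3 + ⅙) = 6/(-17/6) = 6*(-6/17) = -36/17)
C = 0 (C = 2 - 2 = 0)
S = -3 (S = 3*(-1) = -3)
O(q) = 0 (O(q) = 0*q = 0)
g(J) = 1/(-3 + J) (g(J) = 1/(J - 3) = 1/(-3 + J))
1/E(g(O(n(-3, 2)))) = 1/218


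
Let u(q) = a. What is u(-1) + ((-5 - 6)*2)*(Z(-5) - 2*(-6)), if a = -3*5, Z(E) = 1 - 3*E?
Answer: -631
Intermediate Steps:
a = -15
u(q) = -15
u(-1) + ((-5 - 6)*2)*(Z(-5) - 2*(-6)) = -15 + ((-5 - 6)*2)*((1 - 3*(-5)) - 2*(-6)) = -15 + (-11*2)*((1 + 15) + 12) = -15 - 22*(16 + 12) = -15 - 22*28 = -15 - 616 = -631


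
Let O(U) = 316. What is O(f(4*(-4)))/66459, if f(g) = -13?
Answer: 316/66459 ≈ 0.0047548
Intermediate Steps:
O(f(4*(-4)))/66459 = 316/66459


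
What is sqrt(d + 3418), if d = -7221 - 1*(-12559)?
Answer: 2*sqrt(2189) ≈ 93.573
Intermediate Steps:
d = 5338 (d = -7221 + 12559 = 5338)
sqrt(d + 3418) = sqrt(5338 + 3418) = sqrt(8756) = 2*sqrt(2189)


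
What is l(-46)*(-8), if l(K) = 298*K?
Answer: 109664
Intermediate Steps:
l(-46)*(-8) = (298*(-46))*(-8) = -13708*(-8) = 109664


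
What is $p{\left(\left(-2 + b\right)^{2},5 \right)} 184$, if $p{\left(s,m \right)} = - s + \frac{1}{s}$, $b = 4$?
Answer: $-690$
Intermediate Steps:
$p{\left(s,m \right)} = \frac{1}{s} - s$
$p{\left(\left(-2 + b\right)^{2},5 \right)} 184 = \left(\frac{1}{\left(-2 + 4\right)^{2}} - \left(-2 + 4\right)^{2}\right) 184 = \left(\frac{1}{2^{2}} - 2^{2}\right) 184 = \left(\frac{1}{4} - 4\right) 184 = \left(- \frac{15}{4}\right) 184 = -690$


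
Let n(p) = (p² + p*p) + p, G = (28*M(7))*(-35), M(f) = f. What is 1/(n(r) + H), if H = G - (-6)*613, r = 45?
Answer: 1/913 ≈ 0.0010953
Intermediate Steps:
G = -6860 (G = (28*7)*(-35) = 196*(-35) = -6860)
n(p) = p + 2*p² (n(p) = (p² + p²) + p = 2*p² + p = p + 2*p²)
H = -3182 (H = -6860 - (-6)*613 = -6860 - 1*(-3678) = -6860 + 3678 = -3182)
1/(n(r) + H) = 1/(45*(1 + 2*45) - 3182) = 1/(45*(1 + 90) - 3182) = 1/(45*91 - 3182) = 1/(4095 - 3182) = 1/913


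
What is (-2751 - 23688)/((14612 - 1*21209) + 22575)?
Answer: -8813/5326 ≈ -1.6547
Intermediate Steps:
(-2751 - 23688)/((14612 - 1*21209) + 22575) = -26439/((14612 - 21209) + 22575) = -26439/(-6597 + 22575) = -26439/15978 = -26439*1/15978 = -8813/5326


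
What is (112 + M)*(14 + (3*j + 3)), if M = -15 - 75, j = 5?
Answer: 704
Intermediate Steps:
M = -90
(112 + M)*(14 + (3*j + 3)) = (112 - 90)*(14 + (3*5 + 3)) = 22*(14 + (15 + 3)) = 22*(14 + 18) = 22*32 = 704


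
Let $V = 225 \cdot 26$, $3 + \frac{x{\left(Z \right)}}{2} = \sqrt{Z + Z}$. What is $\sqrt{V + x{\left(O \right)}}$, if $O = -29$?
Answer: $\sqrt{5844 + 2 i \sqrt{58}} \approx 76.446 + 0.0996 i$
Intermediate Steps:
$x{\left(Z \right)} = -6 + 2 \sqrt{2} \sqrt{Z}$ ($x{\left(Z \right)} = -6 + 2 \sqrt{Z + Z} = -6 + 2 \sqrt{2 Z} = -6 + 2 \sqrt{2} \sqrt{Z}$)
$V = 5850$
$\sqrt{V + x{\left(O \right)}} = \sqrt{5850 - \left(6 - 2 \sqrt{2} \sqrt{-29}\right)} = \sqrt{5850 - \left(6 - 2 \sqrt{2} i \sqrt{29}\right)} = \sqrt{5850 - \left(6 - 2 i \sqrt{58}\right)} = \sqrt{5844 + 2 i \sqrt{58}}$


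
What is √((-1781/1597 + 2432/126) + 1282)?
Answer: √1462359097129/33537 ≈ 36.058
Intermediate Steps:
√((-1781/1597 + 2432/126) + 1282) = √((-1781*1/1597 + 2432*(1/126)) + 1282) = √((-1781/1597 + 1216/63) + 1282) = √(1829749/100611 + 1282) = √(130813051/100611) = √1462359097129/33537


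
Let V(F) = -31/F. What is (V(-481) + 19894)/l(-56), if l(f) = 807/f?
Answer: -535866520/388167 ≈ -1380.5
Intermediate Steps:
(V(-481) + 19894)/l(-56) = (-31/(-481) + 19894)/((807/(-56))) = (-31*(-1/481) + 19894)/((807*(-1/56))) = (31/481 + 19894)/(-807/56) = (9569045/481)*(-56/807) = -535866520/388167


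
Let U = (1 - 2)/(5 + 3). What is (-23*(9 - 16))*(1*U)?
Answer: -161/8 ≈ -20.125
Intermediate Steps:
U = -⅛ (U = -1/8 = -1*⅛ = -⅛ ≈ -0.12500)
(-23*(9 - 16))*(1*U) = (-23*(9 - 16))*(1*(-⅛)) = -23*(-7)*(-⅛) = 161*(-⅛) = -161/8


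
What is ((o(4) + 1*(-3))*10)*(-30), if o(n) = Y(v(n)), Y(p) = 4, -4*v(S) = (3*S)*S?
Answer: -300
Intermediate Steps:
v(S) = -3*S²/4 (v(S) = -3*S*S/4 = -3*S²/4)
o(n) = 4
((o(4) + 1*(-3))*10)*(-30) = ((4 + 1*(-3))*10)*(-30) = ((4 - 3)*10)*(-30) = (1*10)*(-30) = 10*(-30) = -300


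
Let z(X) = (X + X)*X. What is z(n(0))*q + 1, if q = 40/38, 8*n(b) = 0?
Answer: 1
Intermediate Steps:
n(b) = 0 (n(b) = (⅛)*0 = 0)
q = 20/19 (q = 40*(1/38) = 20/19 ≈ 1.0526)
z(X) = 2*X² (z(X) = (2*X)*X = 2*X²)
z(n(0))*q + 1 = (2*0²)*(20/19) + 1 = (2*0)*(20/19) + 1 = 0*(20/19) + 1 = 0 + 1 = 1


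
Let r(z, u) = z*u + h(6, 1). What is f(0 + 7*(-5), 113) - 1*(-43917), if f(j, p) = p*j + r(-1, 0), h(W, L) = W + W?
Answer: 39974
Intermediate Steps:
h(W, L) = 2*W
r(z, u) = 12 + u*z (r(z, u) = z*u + 2*6 = u*z + 12 = 12 + u*z)
f(j, p) = 12 + j*p (f(j, p) = p*j + (12 + 0*(-1)) = j*p + (12 + 0) = j*p + 12 = 12 + j*p)
f(0 + 7*(-5), 113) - 1*(-43917) = (12 + (0 + 7*(-5))*113) - 1*(-43917) = (12 + (0 - 35)*113) + 43917 = (12 - 35*113) + 43917 = (12 - 3955) + 43917 = -3943 + 43917 = 39974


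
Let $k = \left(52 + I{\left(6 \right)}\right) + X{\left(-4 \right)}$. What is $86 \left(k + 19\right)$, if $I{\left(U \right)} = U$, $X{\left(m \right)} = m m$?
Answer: $7998$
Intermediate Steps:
$X{\left(m \right)} = m^{2}$
$k = 74$ ($k = \left(52 + 6\right) + \left(-4\right)^{2} = 58 + 16 = 74$)
$86 \left(k + 19\right) = 86 \left(74 + 19\right) = 86 \cdot 93 = 7998$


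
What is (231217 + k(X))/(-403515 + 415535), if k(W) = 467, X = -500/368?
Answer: 57921/3005 ≈ 19.275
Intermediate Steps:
X = -125/92 (X = -500*1/368 = -125/92 ≈ -1.3587)
(231217 + k(X))/(-403515 + 415535) = (231217 + 467)/(-403515 + 415535) = 231684/12020 = 231684*(1/12020) = 57921/3005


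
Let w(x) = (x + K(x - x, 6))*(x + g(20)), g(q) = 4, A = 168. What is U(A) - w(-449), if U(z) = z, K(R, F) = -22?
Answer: -209427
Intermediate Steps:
w(x) = (-22 + x)*(4 + x) (w(x) = (x - 22)*(x + 4) = (-22 + x)*(4 + x))
U(A) - w(-449) = 168 - (-88 + (-449)² - 18*(-449)) = 168 - (-88 + 201601 + 8082) = 168 - 1*209595 = 168 - 209595 = -209427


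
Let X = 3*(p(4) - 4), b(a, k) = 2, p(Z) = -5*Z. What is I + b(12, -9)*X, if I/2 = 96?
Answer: 48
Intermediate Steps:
I = 192 (I = 2*96 = 192)
X = -72 (X = 3*(-5*4 - 4) = 3*(-20 - 4) = 3*(-24) = -72)
I + b(12, -9)*X = 192 + 2*(-72) = 192 - 144 = 48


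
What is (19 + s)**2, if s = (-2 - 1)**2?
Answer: 784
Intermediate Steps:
s = 9 (s = (-3)**2 = 9)
(19 + s)**2 = (19 + 9)**2 = 28**2 = 784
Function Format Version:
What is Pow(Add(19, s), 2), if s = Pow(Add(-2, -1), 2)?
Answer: 784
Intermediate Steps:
s = 9 (s = Pow(-3, 2) = 9)
Pow(Add(19, s), 2) = Pow(Add(19, 9), 2) = Pow(28, 2) = 784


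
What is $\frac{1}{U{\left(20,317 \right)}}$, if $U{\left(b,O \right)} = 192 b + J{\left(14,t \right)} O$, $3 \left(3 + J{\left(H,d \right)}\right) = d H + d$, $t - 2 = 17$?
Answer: $\frac{1}{33004} \approx 3.0299 \cdot 10^{-5}$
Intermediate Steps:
$t = 19$ ($t = 2 + 17 = 19$)
$J{\left(H,d \right)} = -3 + \frac{d}{3} + \frac{H d}{3}$ ($J{\left(H,d \right)} = -3 + \frac{d H + d}{3} = -3 + \frac{H d + d}{3} = -3 + \frac{d + H d}{3} = -3 + \left(\frac{d}{3} + \frac{H d}{3}\right) = -3 + \frac{d}{3} + \frac{H d}{3}$)
$U{\left(b,O \right)} = 92 O + 192 b$ ($U{\left(b,O \right)} = 192 b + \left(-3 + \frac{1}{3} \cdot 19 + \frac{1}{3} \cdot 14 \cdot 19\right) O = 192 b + \left(-3 + \frac{19}{3} + \frac{266}{3}\right) O = 192 b + 92 O = 92 O + 192 b$)
$\frac{1}{U{\left(20,317 \right)}} = \frac{1}{92 \cdot 317 + 192 \cdot 20} = \frac{1}{29164 + 3840} = \frac{1}{33004}$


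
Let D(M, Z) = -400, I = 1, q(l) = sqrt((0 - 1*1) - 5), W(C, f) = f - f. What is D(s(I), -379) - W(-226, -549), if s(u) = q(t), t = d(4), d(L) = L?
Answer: -400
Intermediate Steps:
t = 4
W(C, f) = 0
q(l) = I*sqrt(6) (q(l) = sqrt((0 - 1) - 5) = sqrt(-1 - 5) = sqrt(-6) = I*sqrt(6))
s(u) = I*sqrt(6)
D(s(I), -379) - W(-226, -549) = -400 - 1*0 = -400 + 0 = -400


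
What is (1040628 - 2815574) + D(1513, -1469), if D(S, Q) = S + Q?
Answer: -1774902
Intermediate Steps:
D(S, Q) = Q + S
(1040628 - 2815574) + D(1513, -1469) = (1040628 - 2815574) + (-1469 + 1513) = -1774946 + 44 = -1774902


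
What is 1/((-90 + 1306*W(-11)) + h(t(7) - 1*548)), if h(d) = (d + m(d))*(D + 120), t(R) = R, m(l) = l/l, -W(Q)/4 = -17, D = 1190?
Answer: -1/618682 ≈ -1.6163e-6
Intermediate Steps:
W(Q) = 68 (W(Q) = -4*(-17) = 68)
m(l) = 1
h(d) = 1310 + 1310*d (h(d) = (d + 1)*(1190 + 120) = (1 + d)*1310 = 1310 + 1310*d)
1/((-90 + 1306*W(-11)) + h(t(7) - 1*548)) = 1/((-90 + 1306*68) + (1310 + 1310*(7 - 1*548))) = 1/((-90 + 88808) + (1310 + 1310*(7 - 548))) = 1/(88718 + (1310 + 1310*(-541))) = 1/(88718 + (1310 - 708710)) = 1/(88718 - 707400) = 1/(-618682) = -1/618682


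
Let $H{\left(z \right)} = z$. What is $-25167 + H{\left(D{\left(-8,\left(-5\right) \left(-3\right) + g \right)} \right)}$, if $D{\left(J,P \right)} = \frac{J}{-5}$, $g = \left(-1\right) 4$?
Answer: $- \frac{125827}{5} \approx -25165.0$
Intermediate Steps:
$g = -4$
$D{\left(J,P \right)} = - \frac{J}{5}$ ($D{\left(J,P \right)} = J \left(- \frac{1}{5}\right) = - \frac{J}{5}$)
$-25167 + H{\left(D{\left(-8,\left(-5\right) \left(-3\right) + g \right)} \right)} = -25167 - - \frac{8}{5} = -25167 + \frac{8}{5} = - \frac{125827}{5}$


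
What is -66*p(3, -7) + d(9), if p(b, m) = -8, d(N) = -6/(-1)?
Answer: 534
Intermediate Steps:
d(N) = 6 (d(N) = -6*(-1) = 6)
-66*p(3, -7) + d(9) = -66*(-8) + 6 = 528 + 6 = 534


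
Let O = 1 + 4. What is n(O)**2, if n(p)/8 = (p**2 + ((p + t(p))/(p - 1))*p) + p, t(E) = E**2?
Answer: 291600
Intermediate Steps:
O = 5
n(p) = 8*p + 8*p**2 + 8*p*(p + p**2)/(-1 + p) (n(p) = 8*((p**2 + ((p + p**2)/(p - 1))*p) + p) = 8*((p**2 + ((p + p**2)/(-1 + p))*p) + p) = 8*((p**2 + p*(p + p**2)/(-1 + p)) + p) = 8*(p + p**2 + p*(p + p**2)/(-1 + p)) = 8*p + 8*p**2 + 8*p*(p + p**2)/(-1 + p))
n(O)**2 = (8*5*(-1 + 5 + 2*5**2)/(-1 + 5))**2 = (8*5*(-1 + 5 + 2*25)/4)**2 = (8*5*(1/4)*(-1 + 5 + 50))**2 = (8*5*(1/4)*54)**2 = 540**2 = 291600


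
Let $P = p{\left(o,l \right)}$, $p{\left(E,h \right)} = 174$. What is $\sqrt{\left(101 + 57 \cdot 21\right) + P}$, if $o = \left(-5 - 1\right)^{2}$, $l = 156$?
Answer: $8 \sqrt{23} \approx 38.367$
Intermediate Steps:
$o = 36$ ($o = \left(-6\right)^{2} = 36$)
$P = 174$
$\sqrt{\left(101 + 57 \cdot 21\right) + P} = \sqrt{\left(101 + 57 \cdot 21\right) + 174} = \sqrt{\left(101 + 1197\right) + 174} = \sqrt{1298 + 174} = \sqrt{1472} = 8 \sqrt{23}$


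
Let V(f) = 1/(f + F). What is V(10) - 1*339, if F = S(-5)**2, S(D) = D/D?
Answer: -3728/11 ≈ -338.91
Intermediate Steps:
S(D) = 1
F = 1 (F = 1**2 = 1)
V(f) = 1/(1 + f) (V(f) = 1/(f + 1) = 1/(1 + f))
V(10) - 1*339 = 1/(1 + 10) - 1*339 = 1/11 - 339 = -3728/11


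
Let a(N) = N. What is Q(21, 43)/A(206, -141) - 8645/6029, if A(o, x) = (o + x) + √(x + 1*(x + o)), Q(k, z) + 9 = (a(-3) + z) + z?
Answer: (-17290*√19 + 115779*I)/(6029*(-65*I + 2*√19)) ≈ -0.31556 - 0.14999*I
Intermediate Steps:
Q(k, z) = -12 + 2*z (Q(k, z) = -9 + ((-3 + z) + z) = -9 + (-3 + 2*z) = -12 + 2*z)
A(o, x) = o + x + √(o + 2*x) (A(o, x) = (o + x) + √(x + 1*(o + x)) = (o + x) + √(x + (o + x)) = (o + x) + √(o + 2*x) = o + x + √(o + 2*x))
Q(21, 43)/A(206, -141) - 8645/6029 = (-12 + 2*43)/(206 - 141 + √(206 + 2*(-141))) - 8645/6029 = (-12 + 86)/(206 - 141 + √(206 - 282)) - 8645*1/6029 = 74/(206 - 141 + √(-76)) - 8645/6029 = 74/(206 - 141 + 2*I*√19) - 8645/6029 = 74/(65 + 2*I*√19) - 8645/6029 = -8645/6029 + 74/(65 + 2*I*√19)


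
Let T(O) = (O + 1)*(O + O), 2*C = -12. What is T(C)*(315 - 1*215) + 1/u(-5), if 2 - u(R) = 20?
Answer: 107999/18 ≈ 5999.9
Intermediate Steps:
C = -6 (C = (1/2)*(-12) = -6)
u(R) = -18 (u(R) = 2 - 1*20 = 2 - 20 = -18)
T(O) = 2*O*(1 + O) (T(O) = (1 + O)*(2*O) = 2*O*(1 + O))
T(C)*(315 - 1*215) + 1/u(-5) = (2*(-6)*(1 - 6))*(315 - 1*215) + 1/(-18) = (2*(-6)*(-5))*(315 - 215) - 1/18 = 60*100 - 1/18 = 6000 - 1/18 = 107999/18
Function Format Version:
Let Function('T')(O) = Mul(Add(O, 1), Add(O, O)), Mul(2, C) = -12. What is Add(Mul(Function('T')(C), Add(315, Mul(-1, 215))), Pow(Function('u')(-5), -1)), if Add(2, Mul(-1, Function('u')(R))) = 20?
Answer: Rational(107999, 18) ≈ 5999.9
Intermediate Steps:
C = -6 (C = Mul(Rational(1, 2), -12) = -6)
Function('u')(R) = -18 (Function('u')(R) = Add(2, Mul(-1, 20)) = Add(2, -20) = -18)
Function('T')(O) = Mul(2, O, Add(1, O)) (Function('T')(O) = Mul(Add(1, O), Mul(2, O)) = Mul(2, O, Add(1, O)))
Add(Mul(Function('T')(C), Add(315, Mul(-1, 215))), Pow(Function('u')(-5), -1)) = Add(Mul(Mul(2, -6, Add(1, -6)), Add(315, Mul(-1, 215))), Pow(-18, -1)) = Add(Mul(Mul(2, -6, -5), Add(315, -215)), Rational(-1, 18)) = Add(Mul(60, 100), Rational(-1, 18)) = Add(6000, Rational(-1, 18)) = Rational(107999, 18)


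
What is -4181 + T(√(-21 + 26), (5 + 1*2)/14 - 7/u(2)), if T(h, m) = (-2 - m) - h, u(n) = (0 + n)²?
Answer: -16727/4 - √5 ≈ -4184.0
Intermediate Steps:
u(n) = n²
T(h, m) = -2 - h - m
-4181 + T(√(-21 + 26), (5 + 1*2)/14 - 7/u(2)) = -4181 + (-2 - √(-21 + 26) - ((5 + 1*2)/14 - 7/(2²))) = -4181 + (-2 - √5 - ((5 + 2)*(1/14) - 7/4)) = -4181 + (-2 - √5 - (7*(1/14) - 7*¼)) = -4181 + (-2 - √5 - (½ - 7/4)) = -4181 + (-2 - √5 - 1*(-5/4)) = -4181 + (-2 - √5 + 5/4) = -4181 + (-¾ - √5) = -16727/4 - √5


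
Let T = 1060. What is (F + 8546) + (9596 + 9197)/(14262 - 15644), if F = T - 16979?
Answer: -10208279/1382 ≈ -7386.6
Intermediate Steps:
F = -15919 (F = 1060 - 16979 = -15919)
(F + 8546) + (9596 + 9197)/(14262 - 15644) = (-15919 + 8546) + (9596 + 9197)/(14262 - 15644) = -7373 + 18793/(-1382) = -7373 + 18793*(-1/1382) = -7373 - 18793/1382 = -10208279/1382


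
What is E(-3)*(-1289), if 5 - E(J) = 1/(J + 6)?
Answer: -18046/3 ≈ -6015.3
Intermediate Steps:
E(J) = 5 - 1/(6 + J) (E(J) = 5 - 1/(J + 6) = 5 - 1/(6 + J))
E(-3)*(-1289) = ((29 + 5*(-3))/(6 - 3))*(-1289) = ((29 - 15)/3)*(-1289) = ((1/3)*14)*(-1289) = (14/3)*(-1289) = -18046/3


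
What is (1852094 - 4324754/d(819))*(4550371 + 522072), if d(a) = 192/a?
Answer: -2693781283163459/32 ≈ -8.4181e+13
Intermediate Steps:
(1852094 - 4324754/d(819))*(4550371 + 522072) = (1852094 - 4324754/(192/819))*(4550371 + 522072) = (1852094 - 4324754/(192*(1/819)))*5072443 = (1852094 - 4324754/64/273)*5072443 = (1852094 - 4324754*273/64)*5072443 = (1852094 - 590328921/32)*5072443 = -531061913/32*5072443 = -2693781283163459/32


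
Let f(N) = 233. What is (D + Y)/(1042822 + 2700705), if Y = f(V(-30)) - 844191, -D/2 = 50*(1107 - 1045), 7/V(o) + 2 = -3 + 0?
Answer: -850158/3743527 ≈ -0.22710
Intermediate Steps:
V(o) = -7/5 (V(o) = 7/(-2 + (-3 + 0)) = 7/(-2 - 3) = 7/(-5) = 7*(-⅕) = -7/5)
D = -6200 (D = -100*(1107 - 1045) = -100*62 = -2*3100 = -6200)
Y = -843958 (Y = 233 - 844191 = -843958)
(D + Y)/(1042822 + 2700705) = (-6200 - 843958)/(1042822 + 2700705) = -850158/3743527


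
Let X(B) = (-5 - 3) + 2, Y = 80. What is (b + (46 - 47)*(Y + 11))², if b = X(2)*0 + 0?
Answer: 8281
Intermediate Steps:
X(B) = -6 (X(B) = -8 + 2 = -6)
b = 0 (b = -6*0 + 0 = 0 + 0 = 0)
(b + (46 - 47)*(Y + 11))² = (0 + (46 - 47)*(80 + 11))² = (0 - 1*91)² = (0 - 91)² = (-91)² = 8281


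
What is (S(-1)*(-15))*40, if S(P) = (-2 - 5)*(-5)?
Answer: -21000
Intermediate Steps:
S(P) = 35 (S(P) = -7*(-5) = 35)
(S(-1)*(-15))*40 = (35*(-15))*40 = -525*40 = -21000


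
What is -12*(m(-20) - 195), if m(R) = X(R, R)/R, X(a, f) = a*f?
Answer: 2580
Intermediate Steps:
m(R) = R (m(R) = (R*R)/R = R²/R = R)
-12*(m(-20) - 195) = -12*(-20 - 195) = -12*(-215) = 2580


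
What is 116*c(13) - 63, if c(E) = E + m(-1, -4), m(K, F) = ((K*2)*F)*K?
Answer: 517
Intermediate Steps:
m(K, F) = 2*F*K² (m(K, F) = ((2*K)*F)*K = (2*F*K)*K = 2*F*K²)
c(E) = -8 + E (c(E) = E + 2*(-4)*(-1)² = E + 2*(-4)*1 = E - 8 = -8 + E)
116*c(13) - 63 = 116*(-8 + 13) - 63 = 116*5 - 63 = 580 - 63 = 517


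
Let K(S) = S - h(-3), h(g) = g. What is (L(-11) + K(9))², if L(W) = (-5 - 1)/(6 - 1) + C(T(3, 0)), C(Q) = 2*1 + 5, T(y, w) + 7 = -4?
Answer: 7921/25 ≈ 316.84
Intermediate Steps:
T(y, w) = -11 (T(y, w) = -7 - 4 = -11)
C(Q) = 7 (C(Q) = 2 + 5 = 7)
L(W) = 29/5 (L(W) = (-5 - 1)/(6 - 1) + 7 = -6/5 + 7 = 29/5)
K(S) = 3 + S (K(S) = S - 1*(-3) = S + 3 = 3 + S)
(L(-11) + K(9))² = (29/5 + (3 + 9))² = (29/5 + 12)² = (89/5)² = 7921/25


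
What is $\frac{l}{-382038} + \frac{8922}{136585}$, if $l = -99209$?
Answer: $\frac{16959004301}{52180660230} \approx 0.32501$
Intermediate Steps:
$\frac{l}{-382038} + \frac{8922}{136585} = - \frac{99209}{-382038} + \frac{8922}{136585} = \left(-99209\right) \left(- \frac{1}{382038}\right) + 8922 \cdot \frac{1}{136585} = \frac{99209}{382038} + \frac{8922}{136585} = \frac{16959004301}{52180660230}$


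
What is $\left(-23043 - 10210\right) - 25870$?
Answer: $-59123$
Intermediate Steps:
$\left(-23043 - 10210\right) - 25870 = -33253 - 25870 = -59123$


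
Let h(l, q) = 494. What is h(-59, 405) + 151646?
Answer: 152140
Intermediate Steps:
h(-59, 405) + 151646 = 494 + 151646 = 152140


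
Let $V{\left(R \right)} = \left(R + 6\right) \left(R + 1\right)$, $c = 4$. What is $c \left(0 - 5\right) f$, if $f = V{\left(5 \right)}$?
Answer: $-1320$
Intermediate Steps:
$V{\left(R \right)} = \left(1 + R\right) \left(6 + R\right)$ ($V{\left(R \right)} = \left(6 + R\right) \left(1 + R\right) = \left(1 + R\right) \left(6 + R\right)$)
$f = 66$ ($f = 6 + 5^{2} + 7 \cdot 5 = 6 + 25 + 35 = 66$)
$c \left(0 - 5\right) f = 4 \left(0 - 5\right) 66 = 4 \left(-5\right) 66 = \left(-20\right) 66 = -1320$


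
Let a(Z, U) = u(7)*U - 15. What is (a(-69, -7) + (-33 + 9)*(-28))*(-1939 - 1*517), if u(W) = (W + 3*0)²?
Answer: -771184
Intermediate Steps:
u(W) = W² (u(W) = (W + 0)² = W²)
a(Z, U) = -15 + 49*U (a(Z, U) = 7²*U - 15 = 49*U - 15 = -15 + 49*U)
(a(-69, -7) + (-33 + 9)*(-28))*(-1939 - 1*517) = ((-15 + 49*(-7)) + (-33 + 9)*(-28))*(-1939 - 1*517) = ((-15 - 343) - 24*(-28))*(-1939 - 517) = (-358 + 672)*(-2456) = 314*(-2456) = -771184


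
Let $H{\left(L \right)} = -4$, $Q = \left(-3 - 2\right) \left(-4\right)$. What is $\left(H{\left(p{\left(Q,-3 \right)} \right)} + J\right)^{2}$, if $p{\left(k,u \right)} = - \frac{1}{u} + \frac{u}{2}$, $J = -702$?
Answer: $498436$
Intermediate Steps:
$Q = 20$ ($Q = \left(-5\right) \left(-4\right) = 20$)
$p{\left(k,u \right)} = \frac{u}{2} - \frac{1}{u}$ ($p{\left(k,u \right)} = - \frac{1}{u} + u \frac{1}{2} = - \frac{1}{u} + \frac{u}{2} = \frac{u}{2} - \frac{1}{u}$)
$\left(H{\left(p{\left(Q,-3 \right)} \right)} + J\right)^{2} = \left(-4 - 702\right)^{2} = \left(-706\right)^{2} = 498436$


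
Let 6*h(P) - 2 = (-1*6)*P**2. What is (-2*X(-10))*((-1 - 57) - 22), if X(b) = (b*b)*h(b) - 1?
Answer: -4784480/3 ≈ -1.5948e+6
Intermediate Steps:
h(P) = 1/3 - P**2 (h(P) = 1/3 + ((-1*6)*P**2)/6 = 1/3 + (-6*P**2)/6 = 1/3 - P**2)
X(b) = -1 + b**2*(1/3 - b**2) (X(b) = (b*b)*(1/3 - b**2) - 1 = b**2*(1/3 - b**2) - 1 = -1 + b**2*(1/3 - b**2))
(-2*X(-10))*((-1 - 57) - 22) = (-2*(-1 - 1*(-10)**4 + (1/3)*(-10)**2))*((-1 - 57) - 22) = (-2*(-1 - 1*10000 + (1/3)*100))*(-58 - 22) = -2*(-1 - 10000 + 100/3)*(-80) = -2*(-29903/3)*(-80) = (59806/3)*(-80) = -4784480/3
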